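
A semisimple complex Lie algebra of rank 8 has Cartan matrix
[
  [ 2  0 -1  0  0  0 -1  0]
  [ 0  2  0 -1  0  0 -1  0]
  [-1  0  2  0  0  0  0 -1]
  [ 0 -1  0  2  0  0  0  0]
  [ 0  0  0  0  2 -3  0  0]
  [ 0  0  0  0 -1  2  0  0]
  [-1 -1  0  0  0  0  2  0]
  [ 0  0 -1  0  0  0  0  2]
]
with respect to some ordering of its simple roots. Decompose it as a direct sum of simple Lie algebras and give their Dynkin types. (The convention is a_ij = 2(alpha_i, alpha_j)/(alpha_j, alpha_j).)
The diagram associated to this matrix has two connected components: the simple roots {alpha_1, alpha_2, alpha_3, alpha_4, alpha_7, alpha_8} form a chain of 6 nodes with single edges (A_6), and {alpha_5, alpha_6} form two nodes joined by a triple edge (G_2). A semisimple Lie algebra decomposes uniquely as the direct sum of simple ideals, one per connected component of its Dynkin diagram, so g ≅ A_6 ⊕ G_2 (dimension 48 + 14 = 62).

type A_6 ⊕ type G_2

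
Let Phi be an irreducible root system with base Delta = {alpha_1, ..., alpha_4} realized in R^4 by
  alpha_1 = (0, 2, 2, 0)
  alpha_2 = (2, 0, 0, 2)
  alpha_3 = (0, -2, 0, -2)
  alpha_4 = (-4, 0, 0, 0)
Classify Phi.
C_4

Compute the Cartan integers a_ij = 2(alpha_i, alpha_j)/(alpha_j, alpha_j); the resulting 4x4 Cartan matrix is
[[2, 0, -1, 0], [0, 2, -1, -1], [-1, -1, 2, 0], [0, -2, 0, 2]].
The roots have two lengths (squared-length ratio 2:1); the short ones are alpha_{1,2,3}. The associated Dynkin diagram is a chain of 4 nodes with a double edge at one end; the terminal node there is the unique long simple root (C_4), so the type is C_4 (the algebra sp(8)).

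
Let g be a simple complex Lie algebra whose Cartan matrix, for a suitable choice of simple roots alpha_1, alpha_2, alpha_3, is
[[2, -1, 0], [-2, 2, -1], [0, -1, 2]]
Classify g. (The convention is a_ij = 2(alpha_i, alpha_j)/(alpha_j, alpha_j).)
B3

The matrix has rank 3 with 2's on the diagonal. Reading the off-diagonal entries as Dynkin edges (a single edge where a_ij = a_ji = -1; a double or triple edge where a_ij * a_ji = 2 or 3), the diagram is a chain of 3 nodes with a double edge at one end; the terminal node there is the unique short simple root (B_3). One simple-root ordering that puts it in standard form is (alpha_3, alpha_2, alpha_1). So the algebra is type B_3, i.e. so(7).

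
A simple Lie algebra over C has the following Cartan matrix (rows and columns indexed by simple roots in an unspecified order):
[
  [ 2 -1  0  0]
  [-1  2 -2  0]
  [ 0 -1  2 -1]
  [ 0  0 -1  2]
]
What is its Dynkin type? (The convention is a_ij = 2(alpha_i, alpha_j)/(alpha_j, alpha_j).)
type F_4

The matrix has rank 4 with 2's on the diagonal. Reading the off-diagonal entries as Dynkin edges (a single edge where a_ij = a_ji = -1; a double or triple edge where a_ij * a_ji = 2 or 3), the diagram is a chain of 4 nodes with a double edge between the middle two (F_4). One simple-root ordering that puts it in standard form is (alpha_1, alpha_2, alpha_3, alpha_4). So the algebra is type F_4.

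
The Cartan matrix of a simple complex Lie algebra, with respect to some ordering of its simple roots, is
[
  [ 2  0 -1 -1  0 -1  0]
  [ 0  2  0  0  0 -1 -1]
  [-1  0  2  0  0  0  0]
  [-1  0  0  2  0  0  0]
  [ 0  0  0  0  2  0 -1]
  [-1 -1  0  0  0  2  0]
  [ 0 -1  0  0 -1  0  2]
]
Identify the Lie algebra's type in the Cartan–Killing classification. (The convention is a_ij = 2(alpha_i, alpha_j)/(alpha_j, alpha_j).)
type D_7

The matrix has rank 7 with 2's on the diagonal. Reading the off-diagonal entries as Dynkin edges (a single edge where a_ij = a_ji = -1; a double or triple edge where a_ij * a_ji = 2 or 3), the diagram is a chain of 5 nodes with a fork of two nodes at one end (D_7). One simple-root ordering that puts it in standard form is (alpha_5, alpha_7, alpha_2, alpha_6, alpha_1, alpha_4, alpha_3). So the algebra is type D_7, i.e. so(14).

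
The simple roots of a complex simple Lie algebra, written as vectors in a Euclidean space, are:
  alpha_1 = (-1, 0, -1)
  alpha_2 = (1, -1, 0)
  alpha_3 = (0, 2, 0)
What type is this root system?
C3

Compute the Cartan integers a_ij = 2(alpha_i, alpha_j)/(alpha_j, alpha_j); the resulting 3x3 Cartan matrix is
[[2, -1, 0], [-1, 2, -1], [0, -2, 2]].
The roots have two lengths (squared-length ratio 2:1); the short ones are alpha_{1,2}. The associated Dynkin diagram is a chain of 3 nodes with a double edge at one end; the terminal node there is the unique long simple root (C_3), so the type is C_3 (the algebra sp(6)).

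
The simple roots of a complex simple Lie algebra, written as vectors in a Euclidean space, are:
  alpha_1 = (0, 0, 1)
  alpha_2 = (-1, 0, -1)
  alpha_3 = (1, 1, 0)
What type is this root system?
Compute the Cartan integers a_ij = 2(alpha_i, alpha_j)/(alpha_j, alpha_j); the resulting 3x3 Cartan matrix is
[[2, -1, 0], [-2, 2, -1], [0, -1, 2]].
The roots have two lengths (squared-length ratio 2:1); the short ones are alpha_{1}. The associated Dynkin diagram is a chain of 3 nodes with a double edge at one end; the terminal node there is the unique short simple root (B_3), so the type is B_3 (the algebra so(7)).

type B_3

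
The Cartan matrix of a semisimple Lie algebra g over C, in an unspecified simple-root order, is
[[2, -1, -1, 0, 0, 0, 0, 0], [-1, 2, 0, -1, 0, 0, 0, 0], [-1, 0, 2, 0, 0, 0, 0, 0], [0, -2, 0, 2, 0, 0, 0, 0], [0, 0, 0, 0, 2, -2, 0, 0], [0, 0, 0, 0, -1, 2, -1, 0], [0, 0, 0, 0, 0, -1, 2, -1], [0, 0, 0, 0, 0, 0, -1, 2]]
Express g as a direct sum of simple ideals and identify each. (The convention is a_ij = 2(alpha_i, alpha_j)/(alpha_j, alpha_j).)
type C_4 ⊕ type C_4

The diagram associated to this matrix has two connected components: the simple roots {alpha_5, alpha_6, alpha_7, alpha_8} form a chain of 4 nodes with a double edge at one end; the terminal node there is the unique long simple root (C_4), and {alpha_1, alpha_2, alpha_3, alpha_4} form a chain of 4 nodes with a double edge at one end; the terminal node there is the unique long simple root (C_4). A semisimple Lie algebra decomposes uniquely as the direct sum of simple ideals, one per connected component of its Dynkin diagram, so g ≅ C_4 ⊕ C_4 (dimension 36 + 36 = 72).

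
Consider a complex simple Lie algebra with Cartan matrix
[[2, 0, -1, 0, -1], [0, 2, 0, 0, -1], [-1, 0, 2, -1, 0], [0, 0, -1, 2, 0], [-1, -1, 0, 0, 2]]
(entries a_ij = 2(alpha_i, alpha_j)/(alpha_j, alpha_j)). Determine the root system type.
The matrix has rank 5 with 2's on the diagonal. Reading the off-diagonal entries as Dynkin edges (a single edge where a_ij = a_ji = -1; a double or triple edge where a_ij * a_ji = 2 or 3), the diagram is a chain of 5 nodes with single edges (A_5). One simple-root ordering that puts it in standard form is (alpha_4, alpha_3, alpha_1, alpha_5, alpha_2). So the algebra is type A_5, i.e. sl(6).

A5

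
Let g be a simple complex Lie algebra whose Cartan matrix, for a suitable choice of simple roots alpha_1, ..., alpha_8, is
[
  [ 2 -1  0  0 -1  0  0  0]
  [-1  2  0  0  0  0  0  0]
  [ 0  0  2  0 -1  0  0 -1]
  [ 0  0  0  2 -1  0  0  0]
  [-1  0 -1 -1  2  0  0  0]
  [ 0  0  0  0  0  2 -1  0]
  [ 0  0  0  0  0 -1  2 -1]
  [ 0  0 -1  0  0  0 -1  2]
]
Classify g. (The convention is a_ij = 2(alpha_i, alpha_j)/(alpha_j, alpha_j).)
E_8

The matrix has rank 8 with 2's on the diagonal. Reading the off-diagonal entries as Dynkin edges (a single edge where a_ij = a_ji = -1; a double or triple edge where a_ij * a_ji = 2 or 3), the diagram is a chain of 7 nodes with one extra node attached to the third node from one end (E_8). One simple-root ordering that puts it in standard form is (alpha_2, alpha_4, alpha_1, alpha_5, alpha_3, alpha_8, alpha_7, alpha_6). So the algebra is type E_8.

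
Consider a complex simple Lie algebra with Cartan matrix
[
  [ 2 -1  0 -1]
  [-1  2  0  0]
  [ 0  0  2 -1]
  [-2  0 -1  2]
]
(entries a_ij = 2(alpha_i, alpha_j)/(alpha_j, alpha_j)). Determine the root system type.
F_4

The matrix has rank 4 with 2's on the diagonal. Reading the off-diagonal entries as Dynkin edges (a single edge where a_ij = a_ji = -1; a double or triple edge where a_ij * a_ji = 2 or 3), the diagram is a chain of 4 nodes with a double edge between the middle two (F_4). One simple-root ordering that puts it in standard form is (alpha_3, alpha_4, alpha_1, alpha_2). So the algebra is type F_4.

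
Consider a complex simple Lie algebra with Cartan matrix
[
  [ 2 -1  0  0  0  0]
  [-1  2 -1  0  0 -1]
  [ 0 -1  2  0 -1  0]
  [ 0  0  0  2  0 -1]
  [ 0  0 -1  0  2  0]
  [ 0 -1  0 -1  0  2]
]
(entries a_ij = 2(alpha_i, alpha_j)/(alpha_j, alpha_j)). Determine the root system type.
E6

The matrix has rank 6 with 2's on the diagonal. Reading the off-diagonal entries as Dynkin edges (a single edge where a_ij = a_ji = -1; a double or triple edge where a_ij * a_ji = 2 or 3), the diagram is a chain of 5 nodes with one extra node attached to the third node from one end (E_6). One simple-root ordering that puts it in standard form is (alpha_5, alpha_1, alpha_3, alpha_2, alpha_6, alpha_4). So the algebra is type E_6.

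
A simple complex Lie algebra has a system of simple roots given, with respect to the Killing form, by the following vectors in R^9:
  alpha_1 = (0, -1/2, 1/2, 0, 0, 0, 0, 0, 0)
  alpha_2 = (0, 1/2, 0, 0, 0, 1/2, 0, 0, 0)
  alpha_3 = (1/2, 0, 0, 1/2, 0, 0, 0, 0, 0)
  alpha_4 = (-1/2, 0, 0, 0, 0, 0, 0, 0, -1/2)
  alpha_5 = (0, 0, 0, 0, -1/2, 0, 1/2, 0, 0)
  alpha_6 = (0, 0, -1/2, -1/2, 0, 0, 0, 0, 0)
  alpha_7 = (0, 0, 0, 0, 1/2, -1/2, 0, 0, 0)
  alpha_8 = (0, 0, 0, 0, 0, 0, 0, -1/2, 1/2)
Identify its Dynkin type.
A8

Compute the Cartan integers a_ij = 2(alpha_i, alpha_j)/(alpha_j, alpha_j); the resulting 8x8 Cartan matrix is
[[2, -1, 0, 0, 0, -1, 0, 0], [-1, 2, 0, 0, 0, 0, -1, 0], [0, 0, 2, -1, 0, -1, 0, 0], [0, 0, -1, 2, 0, 0, 0, -1], [0, 0, 0, 0, 2, 0, -1, 0], [-1, 0, -1, 0, 0, 2, 0, 0], [0, -1, 0, 0, -1, 0, 2, 0], [0, 0, 0, -1, 0, 0, 0, 2]].
All simple roots have the same length, so the diagram is simply laced. The associated Dynkin diagram is a chain of 8 nodes with single edges (A_8), so the type is A_8 (the algebra sl(9)).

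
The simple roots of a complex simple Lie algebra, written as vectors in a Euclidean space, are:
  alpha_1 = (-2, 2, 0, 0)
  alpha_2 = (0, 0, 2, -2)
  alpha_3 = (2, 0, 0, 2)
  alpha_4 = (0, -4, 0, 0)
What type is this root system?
Compute the Cartan integers a_ij = 2(alpha_i, alpha_j)/(alpha_j, alpha_j); the resulting 4x4 Cartan matrix is
[[2, 0, -1, -1], [0, 2, -1, 0], [-1, -1, 2, 0], [-2, 0, 0, 2]].
The roots have two lengths (squared-length ratio 2:1); the short ones are alpha_{1,2,3}. The associated Dynkin diagram is a chain of 4 nodes with a double edge at one end; the terminal node there is the unique long simple root (C_4), so the type is C_4 (the algebra sp(8)).

C_4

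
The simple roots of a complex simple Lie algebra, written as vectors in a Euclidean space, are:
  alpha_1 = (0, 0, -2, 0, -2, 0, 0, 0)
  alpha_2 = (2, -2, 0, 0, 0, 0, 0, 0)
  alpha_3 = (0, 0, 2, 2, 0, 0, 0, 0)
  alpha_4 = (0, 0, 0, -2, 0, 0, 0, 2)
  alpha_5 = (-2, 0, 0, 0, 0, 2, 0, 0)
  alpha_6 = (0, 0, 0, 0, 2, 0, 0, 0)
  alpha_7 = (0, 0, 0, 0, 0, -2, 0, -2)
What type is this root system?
Compute the Cartan integers a_ij = 2(alpha_i, alpha_j)/(alpha_j, alpha_j); the resulting 7x7 Cartan matrix is
[[2, 0, -1, 0, 0, -2, 0], [0, 2, 0, 0, -1, 0, 0], [-1, 0, 2, -1, 0, 0, 0], [0, 0, -1, 2, 0, 0, -1], [0, -1, 0, 0, 2, 0, -1], [-1, 0, 0, 0, 0, 2, 0], [0, 0, 0, -1, -1, 0, 2]].
The roots have two lengths (squared-length ratio 2:1); the short ones are alpha_{6}. The associated Dynkin diagram is a chain of 7 nodes with a double edge at one end; the terminal node there is the unique short simple root (B_7), so the type is B_7 (the algebra so(15)).

B_7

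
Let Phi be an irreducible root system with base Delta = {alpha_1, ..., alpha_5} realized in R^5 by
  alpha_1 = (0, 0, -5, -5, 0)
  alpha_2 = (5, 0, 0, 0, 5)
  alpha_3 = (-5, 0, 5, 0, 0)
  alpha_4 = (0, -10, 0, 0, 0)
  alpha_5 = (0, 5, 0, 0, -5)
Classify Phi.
Compute the Cartan integers a_ij = 2(alpha_i, alpha_j)/(alpha_j, alpha_j); the resulting 5x5 Cartan matrix is
[[2, 0, -1, 0, 0], [0, 2, -1, 0, -1], [-1, -1, 2, 0, 0], [0, 0, 0, 2, -2], [0, -1, 0, -1, 2]].
The roots have two lengths (squared-length ratio 2:1); the short ones are alpha_{1,2,3,5}. The associated Dynkin diagram is a chain of 5 nodes with a double edge at one end; the terminal node there is the unique long simple root (C_5), so the type is C_5 (the algebra sp(10)).

C_5 (sp(10))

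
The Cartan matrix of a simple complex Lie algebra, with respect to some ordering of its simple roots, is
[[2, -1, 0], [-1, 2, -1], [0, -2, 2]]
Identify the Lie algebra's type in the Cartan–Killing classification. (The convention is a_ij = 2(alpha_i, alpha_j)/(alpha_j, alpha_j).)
C_3

The matrix has rank 3 with 2's on the diagonal. Reading the off-diagonal entries as Dynkin edges (a single edge where a_ij = a_ji = -1; a double or triple edge where a_ij * a_ji = 2 or 3), the diagram is a chain of 3 nodes with a double edge at one end; the terminal node there is the unique long simple root (C_3). One simple-root ordering that puts it in standard form is (alpha_1, alpha_2, alpha_3). So the algebra is type C_3, i.e. sp(6).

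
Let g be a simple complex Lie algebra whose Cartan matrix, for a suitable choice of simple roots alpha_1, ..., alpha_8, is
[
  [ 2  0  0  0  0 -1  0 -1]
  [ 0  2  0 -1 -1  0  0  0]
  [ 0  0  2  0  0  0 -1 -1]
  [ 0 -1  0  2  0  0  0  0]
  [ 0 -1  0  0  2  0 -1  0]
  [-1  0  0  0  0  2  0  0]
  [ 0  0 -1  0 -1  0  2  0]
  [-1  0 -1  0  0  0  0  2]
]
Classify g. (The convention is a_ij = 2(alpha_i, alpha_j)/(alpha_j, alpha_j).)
A_8

The matrix has rank 8 with 2's on the diagonal. Reading the off-diagonal entries as Dynkin edges (a single edge where a_ij = a_ji = -1; a double or triple edge where a_ij * a_ji = 2 or 3), the diagram is a chain of 8 nodes with single edges (A_8). One simple-root ordering that puts it in standard form is (alpha_4, alpha_2, alpha_5, alpha_7, alpha_3, alpha_8, alpha_1, alpha_6). So the algebra is type A_8, i.e. sl(9).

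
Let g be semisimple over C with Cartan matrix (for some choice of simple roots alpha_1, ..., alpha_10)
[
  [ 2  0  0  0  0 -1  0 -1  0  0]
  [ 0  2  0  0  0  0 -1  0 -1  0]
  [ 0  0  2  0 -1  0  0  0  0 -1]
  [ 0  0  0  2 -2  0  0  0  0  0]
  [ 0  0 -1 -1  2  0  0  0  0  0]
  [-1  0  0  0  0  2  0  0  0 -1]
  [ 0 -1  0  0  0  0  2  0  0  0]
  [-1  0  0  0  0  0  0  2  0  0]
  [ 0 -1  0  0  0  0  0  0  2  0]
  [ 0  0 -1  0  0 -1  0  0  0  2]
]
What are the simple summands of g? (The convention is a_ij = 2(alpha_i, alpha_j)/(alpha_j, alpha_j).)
The diagram associated to this matrix has two connected components: the simple roots {alpha_2, alpha_7, alpha_9} form a chain of 3 nodes with single edges (A_3), and {alpha_1, alpha_3, alpha_4, alpha_5, alpha_6, alpha_8, alpha_10} form a chain of 7 nodes with a double edge at one end; the terminal node there is the unique long simple root (C_7). A semisimple Lie algebra decomposes uniquely as the direct sum of simple ideals, one per connected component of its Dynkin diagram, so g ≅ A_3 ⊕ C_7 (dimension 15 + 105 = 120).

type A_3 ⊕ type C_7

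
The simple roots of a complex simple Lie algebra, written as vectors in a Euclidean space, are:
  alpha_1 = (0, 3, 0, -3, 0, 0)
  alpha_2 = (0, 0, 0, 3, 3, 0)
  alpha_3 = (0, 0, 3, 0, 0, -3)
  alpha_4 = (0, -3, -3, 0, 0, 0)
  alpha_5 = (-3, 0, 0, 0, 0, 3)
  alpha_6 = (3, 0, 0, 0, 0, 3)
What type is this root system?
D_6

Compute the Cartan integers a_ij = 2(alpha_i, alpha_j)/(alpha_j, alpha_j); the resulting 6x6 Cartan matrix is
[[2, -1, 0, -1, 0, 0], [-1, 2, 0, 0, 0, 0], [0, 0, 2, -1, -1, -1], [-1, 0, -1, 2, 0, 0], [0, 0, -1, 0, 2, 0], [0, 0, -1, 0, 0, 2]].
All simple roots have the same length, so the diagram is simply laced. The associated Dynkin diagram is a chain of 4 nodes with a fork of two nodes at one end (D_6), so the type is D_6 (the algebra so(12)).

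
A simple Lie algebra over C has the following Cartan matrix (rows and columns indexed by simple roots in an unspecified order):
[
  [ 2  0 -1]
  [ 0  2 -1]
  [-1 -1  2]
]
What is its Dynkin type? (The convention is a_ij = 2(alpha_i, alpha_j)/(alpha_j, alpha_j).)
A_3

The matrix has rank 3 with 2's on the diagonal. Reading the off-diagonal entries as Dynkin edges (a single edge where a_ij = a_ji = -1; a double or triple edge where a_ij * a_ji = 2 or 3), the diagram is a chain of 3 nodes with single edges (A_3). One simple-root ordering that puts it in standard form is (alpha_2, alpha_3, alpha_1). So the algebra is type A_3, i.e. sl(4).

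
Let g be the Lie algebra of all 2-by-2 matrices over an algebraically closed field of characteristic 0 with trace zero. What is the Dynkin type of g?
This is sl(2), which has dimension 2^2 - 1 = 3 and rank 2 - 1 = 1 (a Cartan subalgebra is the diagonal traceless matrices). In the classification of classical Lie algebras, the special linear algebra sl(n+1) has type A_n; here n = 1, so the Dynkin diagram is a chain of 1 nodes with single edges (A_1). Hence the type is A_1.

A_1 (sl(2))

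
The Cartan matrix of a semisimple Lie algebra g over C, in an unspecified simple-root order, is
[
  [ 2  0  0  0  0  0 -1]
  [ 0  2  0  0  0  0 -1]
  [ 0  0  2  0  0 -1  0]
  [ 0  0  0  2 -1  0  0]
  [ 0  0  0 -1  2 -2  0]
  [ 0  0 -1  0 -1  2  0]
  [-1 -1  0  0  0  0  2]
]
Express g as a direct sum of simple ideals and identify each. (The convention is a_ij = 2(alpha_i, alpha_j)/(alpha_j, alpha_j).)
A_3 (sl(4)) + F_4

The diagram associated to this matrix has two connected components: the simple roots {alpha_1, alpha_2, alpha_7} form a chain of 3 nodes with single edges (A_3), and {alpha_3, alpha_4, alpha_5, alpha_6} form a chain of 4 nodes with a double edge between the middle two (F_4). A semisimple Lie algebra decomposes uniquely as the direct sum of simple ideals, one per connected component of its Dynkin diagram, so g ≅ A_3 ⊕ F_4 (dimension 15 + 52 = 67).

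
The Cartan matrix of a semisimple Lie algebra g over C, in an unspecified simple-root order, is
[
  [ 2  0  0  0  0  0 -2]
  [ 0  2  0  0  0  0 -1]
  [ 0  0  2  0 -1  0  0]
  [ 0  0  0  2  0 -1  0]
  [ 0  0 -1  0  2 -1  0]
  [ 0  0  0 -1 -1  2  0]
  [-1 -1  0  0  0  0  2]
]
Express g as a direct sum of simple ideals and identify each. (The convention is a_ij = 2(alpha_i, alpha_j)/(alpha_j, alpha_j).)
type A_4 + type C_3

The diagram associated to this matrix has two connected components: the simple roots {alpha_3, alpha_4, alpha_5, alpha_6} form a chain of 4 nodes with single edges (A_4), and {alpha_1, alpha_2, alpha_7} form a chain of 3 nodes with a double edge at one end; the terminal node there is the unique long simple root (C_3). A semisimple Lie algebra decomposes uniquely as the direct sum of simple ideals, one per connected component of its Dynkin diagram, so g ≅ A_4 ⊕ C_3 (dimension 24 + 21 = 45).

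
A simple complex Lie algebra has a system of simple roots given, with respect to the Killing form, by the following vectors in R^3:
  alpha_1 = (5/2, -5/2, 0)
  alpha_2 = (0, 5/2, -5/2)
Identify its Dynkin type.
type A_2

Compute the Cartan integers a_ij = 2(alpha_i, alpha_j)/(alpha_j, alpha_j); the resulting 2x2 Cartan matrix is
[[2, -1], [-1, 2]].
All simple roots have the same length, so the diagram is simply laced. The associated Dynkin diagram is a chain of 2 nodes with single edges (A_2), so the type is A_2 (the algebra sl(3)).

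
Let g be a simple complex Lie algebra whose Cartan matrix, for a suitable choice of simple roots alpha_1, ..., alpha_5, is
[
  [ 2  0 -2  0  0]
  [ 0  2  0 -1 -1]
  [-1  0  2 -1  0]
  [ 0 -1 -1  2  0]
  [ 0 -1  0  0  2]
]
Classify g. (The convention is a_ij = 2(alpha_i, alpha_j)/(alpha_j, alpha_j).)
The matrix has rank 5 with 2's on the diagonal. Reading the off-diagonal entries as Dynkin edges (a single edge where a_ij = a_ji = -1; a double or triple edge where a_ij * a_ji = 2 or 3), the diagram is a chain of 5 nodes with a double edge at one end; the terminal node there is the unique long simple root (C_5). One simple-root ordering that puts it in standard form is (alpha_5, alpha_2, alpha_4, alpha_3, alpha_1). So the algebra is type C_5, i.e. sp(10).

C5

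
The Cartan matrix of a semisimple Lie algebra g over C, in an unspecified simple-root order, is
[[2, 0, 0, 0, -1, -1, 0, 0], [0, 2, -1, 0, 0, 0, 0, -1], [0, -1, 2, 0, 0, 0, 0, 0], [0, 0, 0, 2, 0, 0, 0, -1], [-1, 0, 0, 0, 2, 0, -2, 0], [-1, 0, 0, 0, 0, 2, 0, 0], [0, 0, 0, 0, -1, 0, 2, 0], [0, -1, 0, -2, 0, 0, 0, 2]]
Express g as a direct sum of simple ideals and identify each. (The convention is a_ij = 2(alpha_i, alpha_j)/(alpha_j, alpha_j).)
type B_4 + type B_4

The diagram associated to this matrix has two connected components: the simple roots {alpha_1, alpha_5, alpha_6, alpha_7} form a chain of 4 nodes with a double edge at one end; the terminal node there is the unique short simple root (B_4), and {alpha_2, alpha_3, alpha_4, alpha_8} form a chain of 4 nodes with a double edge at one end; the terminal node there is the unique short simple root (B_4). A semisimple Lie algebra decomposes uniquely as the direct sum of simple ideals, one per connected component of its Dynkin diagram, so g ≅ B_4 ⊕ B_4 (dimension 36 + 36 = 72).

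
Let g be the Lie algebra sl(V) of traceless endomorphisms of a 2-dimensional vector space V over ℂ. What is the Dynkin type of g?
type A_1

This is sl(2), which has dimension 2^2 - 1 = 3 and rank 2 - 1 = 1 (a Cartan subalgebra is the diagonal traceless matrices). In the classification of classical Lie algebras, the special linear algebra sl(n+1) has type A_n; here n = 1, so the Dynkin diagram is a chain of 1 nodes with single edges (A_1). Hence the type is A_1.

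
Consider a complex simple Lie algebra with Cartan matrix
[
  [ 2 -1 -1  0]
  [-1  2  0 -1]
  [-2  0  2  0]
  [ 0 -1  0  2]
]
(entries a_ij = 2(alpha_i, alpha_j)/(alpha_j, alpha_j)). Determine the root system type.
The matrix has rank 4 with 2's on the diagonal. Reading the off-diagonal entries as Dynkin edges (a single edge where a_ij = a_ji = -1; a double or triple edge where a_ij * a_ji = 2 or 3), the diagram is a chain of 4 nodes with a double edge at one end; the terminal node there is the unique long simple root (C_4). One simple-root ordering that puts it in standard form is (alpha_4, alpha_2, alpha_1, alpha_3). So the algebra is type C_4, i.e. sp(8).

type C_4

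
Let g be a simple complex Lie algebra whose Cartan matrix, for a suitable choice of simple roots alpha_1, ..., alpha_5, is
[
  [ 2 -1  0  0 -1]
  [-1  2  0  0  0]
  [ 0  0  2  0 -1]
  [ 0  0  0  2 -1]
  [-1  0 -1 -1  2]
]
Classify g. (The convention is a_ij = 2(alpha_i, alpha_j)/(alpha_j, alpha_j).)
The matrix has rank 5 with 2's on the diagonal. Reading the off-diagonal entries as Dynkin edges (a single edge where a_ij = a_ji = -1; a double or triple edge where a_ij * a_ji = 2 or 3), the diagram is a chain of 3 nodes with a fork of two nodes at one end (D_5). One simple-root ordering that puts it in standard form is (alpha_2, alpha_1, alpha_5, alpha_3, alpha_4). So the algebra is type D_5, i.e. so(10).

type D_5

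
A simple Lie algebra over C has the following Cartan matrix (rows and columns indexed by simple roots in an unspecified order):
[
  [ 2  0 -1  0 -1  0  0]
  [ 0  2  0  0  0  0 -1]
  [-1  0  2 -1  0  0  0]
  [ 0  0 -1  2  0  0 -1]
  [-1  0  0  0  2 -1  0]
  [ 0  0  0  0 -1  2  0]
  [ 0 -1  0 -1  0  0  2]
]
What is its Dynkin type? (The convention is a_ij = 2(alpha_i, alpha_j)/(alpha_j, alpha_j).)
The matrix has rank 7 with 2's on the diagonal. Reading the off-diagonal entries as Dynkin edges (a single edge where a_ij = a_ji = -1; a double or triple edge where a_ij * a_ji = 2 or 3), the diagram is a chain of 7 nodes with single edges (A_7). One simple-root ordering that puts it in standard form is (alpha_2, alpha_7, alpha_4, alpha_3, alpha_1, alpha_5, alpha_6). So the algebra is type A_7, i.e. sl(8).

A7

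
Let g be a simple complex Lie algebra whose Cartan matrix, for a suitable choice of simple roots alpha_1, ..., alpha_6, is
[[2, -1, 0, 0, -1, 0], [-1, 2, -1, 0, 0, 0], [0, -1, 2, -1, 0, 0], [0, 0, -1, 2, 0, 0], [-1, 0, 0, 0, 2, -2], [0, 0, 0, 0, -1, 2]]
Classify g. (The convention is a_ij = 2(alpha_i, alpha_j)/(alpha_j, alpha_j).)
B_6

The matrix has rank 6 with 2's on the diagonal. Reading the off-diagonal entries as Dynkin edges (a single edge where a_ij = a_ji = -1; a double or triple edge where a_ij * a_ji = 2 or 3), the diagram is a chain of 6 nodes with a double edge at one end; the terminal node there is the unique short simple root (B_6). One simple-root ordering that puts it in standard form is (alpha_4, alpha_3, alpha_2, alpha_1, alpha_5, alpha_6). So the algebra is type B_6, i.e. so(13).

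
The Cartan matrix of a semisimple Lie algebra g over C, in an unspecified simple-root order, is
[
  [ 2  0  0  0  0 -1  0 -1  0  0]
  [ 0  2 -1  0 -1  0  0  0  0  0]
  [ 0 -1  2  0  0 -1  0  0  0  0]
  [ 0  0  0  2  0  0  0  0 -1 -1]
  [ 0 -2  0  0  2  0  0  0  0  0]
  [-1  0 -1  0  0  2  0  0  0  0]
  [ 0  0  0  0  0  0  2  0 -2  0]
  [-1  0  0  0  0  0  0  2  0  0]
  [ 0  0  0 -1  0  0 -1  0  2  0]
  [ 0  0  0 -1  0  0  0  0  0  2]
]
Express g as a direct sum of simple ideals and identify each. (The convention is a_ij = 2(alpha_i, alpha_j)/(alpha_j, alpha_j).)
The diagram associated to this matrix has two connected components: the simple roots {alpha_4, alpha_7, alpha_9, alpha_10} form a chain of 4 nodes with a double edge at one end; the terminal node there is the unique long simple root (C_4), and {alpha_1, alpha_2, alpha_3, alpha_5, alpha_6, alpha_8} form a chain of 6 nodes with a double edge at one end; the terminal node there is the unique long simple root (C_6). A semisimple Lie algebra decomposes uniquely as the direct sum of simple ideals, one per connected component of its Dynkin diagram, so g ≅ C_4 ⊕ C_6 (dimension 36 + 78 = 114).

C_4 + C_6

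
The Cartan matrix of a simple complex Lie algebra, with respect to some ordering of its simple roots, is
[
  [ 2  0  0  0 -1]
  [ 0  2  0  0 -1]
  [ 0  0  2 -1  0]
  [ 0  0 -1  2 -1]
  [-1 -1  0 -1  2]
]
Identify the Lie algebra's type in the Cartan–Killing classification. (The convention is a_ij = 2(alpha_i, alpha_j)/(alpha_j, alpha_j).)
The matrix has rank 5 with 2's on the diagonal. Reading the off-diagonal entries as Dynkin edges (a single edge where a_ij = a_ji = -1; a double or triple edge where a_ij * a_ji = 2 or 3), the diagram is a chain of 3 nodes with a fork of two nodes at one end (D_5). One simple-root ordering that puts it in standard form is (alpha_3, alpha_4, alpha_5, alpha_1, alpha_2). So the algebra is type D_5, i.e. so(10).

type D_5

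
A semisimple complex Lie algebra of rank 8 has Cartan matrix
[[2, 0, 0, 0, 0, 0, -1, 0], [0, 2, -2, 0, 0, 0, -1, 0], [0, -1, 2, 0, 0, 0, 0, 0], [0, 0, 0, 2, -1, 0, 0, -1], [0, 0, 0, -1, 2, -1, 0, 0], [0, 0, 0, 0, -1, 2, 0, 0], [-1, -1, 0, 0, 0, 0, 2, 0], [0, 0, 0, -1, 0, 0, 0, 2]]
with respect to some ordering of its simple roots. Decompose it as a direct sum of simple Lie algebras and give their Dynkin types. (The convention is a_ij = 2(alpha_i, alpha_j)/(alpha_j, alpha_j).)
type A_4 ⊕ type B_4

The diagram associated to this matrix has two connected components: the simple roots {alpha_4, alpha_5, alpha_6, alpha_8} form a chain of 4 nodes with single edges (A_4), and {alpha_1, alpha_2, alpha_3, alpha_7} form a chain of 4 nodes with a double edge at one end; the terminal node there is the unique short simple root (B_4). A semisimple Lie algebra decomposes uniquely as the direct sum of simple ideals, one per connected component of its Dynkin diagram, so g ≅ A_4 ⊕ B_4 (dimension 24 + 36 = 60).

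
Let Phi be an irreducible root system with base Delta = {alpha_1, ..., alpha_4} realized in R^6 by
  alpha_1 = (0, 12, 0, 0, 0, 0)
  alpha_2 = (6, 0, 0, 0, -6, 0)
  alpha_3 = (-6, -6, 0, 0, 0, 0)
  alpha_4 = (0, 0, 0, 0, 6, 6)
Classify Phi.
Compute the Cartan integers a_ij = 2(alpha_i, alpha_j)/(alpha_j, alpha_j); the resulting 4x4 Cartan matrix is
[[2, 0, -2, 0], [0, 2, -1, -1], [-1, -1, 2, 0], [0, -1, 0, 2]].
The roots have two lengths (squared-length ratio 2:1); the short ones are alpha_{2,3,4}. The associated Dynkin diagram is a chain of 4 nodes with a double edge at one end; the terminal node there is the unique long simple root (C_4), so the type is C_4 (the algebra sp(8)).

type C_4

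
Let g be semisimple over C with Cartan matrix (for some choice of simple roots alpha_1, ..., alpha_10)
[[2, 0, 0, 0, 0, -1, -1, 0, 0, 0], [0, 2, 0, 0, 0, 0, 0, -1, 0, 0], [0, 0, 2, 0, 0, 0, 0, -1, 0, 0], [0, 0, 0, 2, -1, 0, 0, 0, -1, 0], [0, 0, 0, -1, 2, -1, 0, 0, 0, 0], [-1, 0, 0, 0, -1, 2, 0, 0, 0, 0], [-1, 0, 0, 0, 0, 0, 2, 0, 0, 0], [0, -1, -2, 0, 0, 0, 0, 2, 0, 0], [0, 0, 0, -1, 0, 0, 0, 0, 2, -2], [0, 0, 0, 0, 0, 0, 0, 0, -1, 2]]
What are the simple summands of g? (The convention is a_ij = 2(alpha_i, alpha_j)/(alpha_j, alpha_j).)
The diagram associated to this matrix has two connected components: the simple roots {alpha_2, alpha_3, alpha_8} form a chain of 3 nodes with a double edge at one end; the terminal node there is the unique short simple root (B_3), and {alpha_1, alpha_4, alpha_5, alpha_6, alpha_7, alpha_9, alpha_10} form a chain of 7 nodes with a double edge at one end; the terminal node there is the unique short simple root (B_7). A semisimple Lie algebra decomposes uniquely as the direct sum of simple ideals, one per connected component of its Dynkin diagram, so g ≅ B_3 ⊕ B_7 (dimension 21 + 105 = 126).

type B_3 ⊕ type B_7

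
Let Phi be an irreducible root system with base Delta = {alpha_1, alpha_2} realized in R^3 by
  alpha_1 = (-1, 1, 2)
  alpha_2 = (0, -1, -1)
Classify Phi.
Compute the Cartan integers a_ij = 2(alpha_i, alpha_j)/(alpha_j, alpha_j); the resulting 2x2 Cartan matrix is
[[2, -3], [-1, 2]].
The roots have two lengths (squared-length ratio 3:1); the short ones are alpha_{2}. The associated Dynkin diagram is two nodes joined by a triple edge (G_2), so the type is G_2.

G_2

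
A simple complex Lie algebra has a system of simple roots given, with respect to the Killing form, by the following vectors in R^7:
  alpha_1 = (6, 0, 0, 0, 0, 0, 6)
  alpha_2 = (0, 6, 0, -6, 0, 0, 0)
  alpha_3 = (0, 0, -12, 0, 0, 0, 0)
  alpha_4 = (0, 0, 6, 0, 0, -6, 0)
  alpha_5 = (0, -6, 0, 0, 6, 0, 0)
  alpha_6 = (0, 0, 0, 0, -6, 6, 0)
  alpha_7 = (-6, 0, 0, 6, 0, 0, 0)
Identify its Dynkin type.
type C_7

Compute the Cartan integers a_ij = 2(alpha_i, alpha_j)/(alpha_j, alpha_j); the resulting 7x7 Cartan matrix is
[[2, 0, 0, 0, 0, 0, -1], [0, 2, 0, 0, -1, 0, -1], [0, 0, 2, -2, 0, 0, 0], [0, 0, -1, 2, 0, -1, 0], [0, -1, 0, 0, 2, -1, 0], [0, 0, 0, -1, -1, 2, 0], [-1, -1, 0, 0, 0, 0, 2]].
The roots have two lengths (squared-length ratio 2:1); the short ones are alpha_{1,2,4,5,6,7}. The associated Dynkin diagram is a chain of 7 nodes with a double edge at one end; the terminal node there is the unique long simple root (C_7), so the type is C_7 (the algebra sp(14)).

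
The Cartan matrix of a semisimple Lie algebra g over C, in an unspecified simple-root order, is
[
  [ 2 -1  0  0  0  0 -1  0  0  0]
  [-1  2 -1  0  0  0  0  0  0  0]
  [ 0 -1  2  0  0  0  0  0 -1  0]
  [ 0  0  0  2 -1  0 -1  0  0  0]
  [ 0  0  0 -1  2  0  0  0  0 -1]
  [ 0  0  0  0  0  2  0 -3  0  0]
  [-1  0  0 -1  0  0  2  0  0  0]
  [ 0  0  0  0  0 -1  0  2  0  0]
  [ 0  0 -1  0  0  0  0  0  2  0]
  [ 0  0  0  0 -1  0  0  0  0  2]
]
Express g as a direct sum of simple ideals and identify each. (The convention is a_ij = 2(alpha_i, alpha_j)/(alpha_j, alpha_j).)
A8 ⊕ G2

The diagram associated to this matrix has two connected components: the simple roots {alpha_1, alpha_2, alpha_3, alpha_4, alpha_5, alpha_7, alpha_9, alpha_10} form a chain of 8 nodes with single edges (A_8), and {alpha_6, alpha_8} form two nodes joined by a triple edge (G_2). A semisimple Lie algebra decomposes uniquely as the direct sum of simple ideals, one per connected component of its Dynkin diagram, so g ≅ A_8 ⊕ G_2 (dimension 80 + 14 = 94).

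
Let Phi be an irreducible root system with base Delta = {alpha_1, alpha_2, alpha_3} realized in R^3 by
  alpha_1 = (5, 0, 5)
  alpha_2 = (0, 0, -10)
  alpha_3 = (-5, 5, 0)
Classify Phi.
Compute the Cartan integers a_ij = 2(alpha_i, alpha_j)/(alpha_j, alpha_j); the resulting 3x3 Cartan matrix is
[[2, -1, -1], [-2, 2, 0], [-1, 0, 2]].
The roots have two lengths (squared-length ratio 2:1); the short ones are alpha_{1,3}. The associated Dynkin diagram is a chain of 3 nodes with a double edge at one end; the terminal node there is the unique long simple root (C_3), so the type is C_3 (the algebra sp(6)).

C_3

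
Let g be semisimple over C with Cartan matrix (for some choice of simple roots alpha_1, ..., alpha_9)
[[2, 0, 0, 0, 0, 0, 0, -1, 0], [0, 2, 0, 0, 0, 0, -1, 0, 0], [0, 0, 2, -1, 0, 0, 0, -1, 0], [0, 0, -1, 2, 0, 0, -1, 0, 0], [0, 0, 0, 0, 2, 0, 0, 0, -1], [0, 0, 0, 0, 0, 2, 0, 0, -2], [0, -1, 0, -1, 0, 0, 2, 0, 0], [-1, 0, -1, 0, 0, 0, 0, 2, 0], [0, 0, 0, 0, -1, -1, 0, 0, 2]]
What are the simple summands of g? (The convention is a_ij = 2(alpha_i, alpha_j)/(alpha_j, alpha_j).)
A_6 (sl(7)) ⊕ C_3 (sp(6))

The diagram associated to this matrix has two connected components: the simple roots {alpha_1, alpha_2, alpha_3, alpha_4, alpha_7, alpha_8} form a chain of 6 nodes with single edges (A_6), and {alpha_5, alpha_6, alpha_9} form a chain of 3 nodes with a double edge at one end; the terminal node there is the unique long simple root (C_3). A semisimple Lie algebra decomposes uniquely as the direct sum of simple ideals, one per connected component of its Dynkin diagram, so g ≅ A_6 ⊕ C_3 (dimension 48 + 21 = 69).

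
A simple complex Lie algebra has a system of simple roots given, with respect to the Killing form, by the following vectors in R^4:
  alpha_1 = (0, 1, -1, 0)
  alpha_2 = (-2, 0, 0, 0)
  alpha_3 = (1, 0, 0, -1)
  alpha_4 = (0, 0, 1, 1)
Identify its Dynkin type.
type C_4

Compute the Cartan integers a_ij = 2(alpha_i, alpha_j)/(alpha_j, alpha_j); the resulting 4x4 Cartan matrix is
[[2, 0, 0, -1], [0, 2, -2, 0], [0, -1, 2, -1], [-1, 0, -1, 2]].
The roots have two lengths (squared-length ratio 2:1); the short ones are alpha_{1,3,4}. The associated Dynkin diagram is a chain of 4 nodes with a double edge at one end; the terminal node there is the unique long simple root (C_4), so the type is C_4 (the algebra sp(8)).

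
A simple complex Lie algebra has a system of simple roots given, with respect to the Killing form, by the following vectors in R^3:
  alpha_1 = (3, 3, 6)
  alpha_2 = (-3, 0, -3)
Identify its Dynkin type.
Compute the Cartan integers a_ij = 2(alpha_i, alpha_j)/(alpha_j, alpha_j); the resulting 2x2 Cartan matrix is
[[2, -3], [-1, 2]].
The roots have two lengths (squared-length ratio 3:1); the short ones are alpha_{2}. The associated Dynkin diagram is two nodes joined by a triple edge (G_2), so the type is G_2.

G2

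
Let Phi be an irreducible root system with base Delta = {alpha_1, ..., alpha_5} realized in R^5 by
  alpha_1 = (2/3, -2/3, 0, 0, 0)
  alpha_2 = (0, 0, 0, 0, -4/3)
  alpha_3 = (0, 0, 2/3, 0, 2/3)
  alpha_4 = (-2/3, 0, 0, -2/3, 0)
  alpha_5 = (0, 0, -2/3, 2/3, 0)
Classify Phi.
C_5

Compute the Cartan integers a_ij = 2(alpha_i, alpha_j)/(alpha_j, alpha_j); the resulting 5x5 Cartan matrix is
[[2, 0, 0, -1, 0], [0, 2, -2, 0, 0], [0, -1, 2, 0, -1], [-1, 0, 0, 2, -1], [0, 0, -1, -1, 2]].
The roots have two lengths (squared-length ratio 2:1); the short ones are alpha_{1,3,4,5}. The associated Dynkin diagram is a chain of 5 nodes with a double edge at one end; the terminal node there is the unique long simple root (C_5), so the type is C_5 (the algebra sp(10)).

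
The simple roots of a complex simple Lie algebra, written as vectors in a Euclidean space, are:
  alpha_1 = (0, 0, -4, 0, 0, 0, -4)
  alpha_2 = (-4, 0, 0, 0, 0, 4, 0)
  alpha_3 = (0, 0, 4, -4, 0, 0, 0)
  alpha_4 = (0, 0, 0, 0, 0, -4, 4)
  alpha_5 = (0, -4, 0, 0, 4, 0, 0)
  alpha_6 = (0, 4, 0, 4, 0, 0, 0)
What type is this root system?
Compute the Cartan integers a_ij = 2(alpha_i, alpha_j)/(alpha_j, alpha_j); the resulting 6x6 Cartan matrix is
[[2, 0, -1, -1, 0, 0], [0, 2, 0, -1, 0, 0], [-1, 0, 2, 0, 0, -1], [-1, -1, 0, 2, 0, 0], [0, 0, 0, 0, 2, -1], [0, 0, -1, 0, -1, 2]].
All simple roots have the same length, so the diagram is simply laced. The associated Dynkin diagram is a chain of 6 nodes with single edges (A_6), so the type is A_6 (the algebra sl(7)).

A_6 (sl(7))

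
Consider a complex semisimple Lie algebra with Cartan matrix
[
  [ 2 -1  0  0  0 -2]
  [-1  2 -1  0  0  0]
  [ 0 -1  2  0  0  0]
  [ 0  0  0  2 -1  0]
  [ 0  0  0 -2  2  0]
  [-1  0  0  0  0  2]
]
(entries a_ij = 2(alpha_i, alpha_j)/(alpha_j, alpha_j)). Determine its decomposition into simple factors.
type B_2 + type B_4

The diagram associated to this matrix has two connected components: the simple roots {alpha_4, alpha_5} form a chain of 2 nodes with a double edge at one end; the terminal node there is the unique short simple root (B_2), and {alpha_1, alpha_2, alpha_3, alpha_6} form a chain of 4 nodes with a double edge at one end; the terminal node there is the unique short simple root (B_4). A semisimple Lie algebra decomposes uniquely as the direct sum of simple ideals, one per connected component of its Dynkin diagram, so g ≅ B_2 ⊕ B_4 (dimension 10 + 36 = 46).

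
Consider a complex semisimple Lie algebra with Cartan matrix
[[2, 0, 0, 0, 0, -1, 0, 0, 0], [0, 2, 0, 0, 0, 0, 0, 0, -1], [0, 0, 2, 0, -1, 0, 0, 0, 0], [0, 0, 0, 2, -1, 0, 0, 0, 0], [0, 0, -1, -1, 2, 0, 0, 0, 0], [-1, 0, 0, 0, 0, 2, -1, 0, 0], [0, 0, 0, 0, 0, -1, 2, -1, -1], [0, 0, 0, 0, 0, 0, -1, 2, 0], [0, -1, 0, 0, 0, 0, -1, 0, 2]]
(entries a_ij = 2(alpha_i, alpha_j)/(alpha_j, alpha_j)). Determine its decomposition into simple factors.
The diagram associated to this matrix has two connected components: the simple roots {alpha_3, alpha_4, alpha_5} form a chain of 3 nodes with single edges (A_3), and {alpha_1, alpha_2, alpha_6, alpha_7, alpha_8, alpha_9} form a chain of 5 nodes with one extra node attached to the third node from one end (E_6). A semisimple Lie algebra decomposes uniquely as the direct sum of simple ideals, one per connected component of its Dynkin diagram, so g ≅ A_3 ⊕ E_6 (dimension 15 + 78 = 93).

A_3 + E_6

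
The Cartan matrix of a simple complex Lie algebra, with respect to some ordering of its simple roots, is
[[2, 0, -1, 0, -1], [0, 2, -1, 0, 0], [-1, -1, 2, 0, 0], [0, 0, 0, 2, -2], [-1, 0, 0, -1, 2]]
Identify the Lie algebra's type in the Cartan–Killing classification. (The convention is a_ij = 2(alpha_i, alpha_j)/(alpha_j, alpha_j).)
The matrix has rank 5 with 2's on the diagonal. Reading the off-diagonal entries as Dynkin edges (a single edge where a_ij = a_ji = -1; a double or triple edge where a_ij * a_ji = 2 or 3), the diagram is a chain of 5 nodes with a double edge at one end; the terminal node there is the unique long simple root (C_5). One simple-root ordering that puts it in standard form is (alpha_2, alpha_3, alpha_1, alpha_5, alpha_4). So the algebra is type C_5, i.e. sp(10).

C5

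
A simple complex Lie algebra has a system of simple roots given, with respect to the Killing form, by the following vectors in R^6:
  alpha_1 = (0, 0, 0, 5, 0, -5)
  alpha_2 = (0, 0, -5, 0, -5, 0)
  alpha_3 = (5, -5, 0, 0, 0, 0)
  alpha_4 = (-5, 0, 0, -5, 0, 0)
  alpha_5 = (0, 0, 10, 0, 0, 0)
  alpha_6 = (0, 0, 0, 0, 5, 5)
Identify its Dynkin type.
Compute the Cartan integers a_ij = 2(alpha_i, alpha_j)/(alpha_j, alpha_j); the resulting 6x6 Cartan matrix is
[[2, 0, 0, -1, 0, -1], [0, 2, 0, 0, -1, -1], [0, 0, 2, -1, 0, 0], [-1, 0, -1, 2, 0, 0], [0, -2, 0, 0, 2, 0], [-1, -1, 0, 0, 0, 2]].
The roots have two lengths (squared-length ratio 2:1); the short ones are alpha_{1,2,3,4,6}. The associated Dynkin diagram is a chain of 6 nodes with a double edge at one end; the terminal node there is the unique long simple root (C_6), so the type is C_6 (the algebra sp(12)).

C_6 (sp(12))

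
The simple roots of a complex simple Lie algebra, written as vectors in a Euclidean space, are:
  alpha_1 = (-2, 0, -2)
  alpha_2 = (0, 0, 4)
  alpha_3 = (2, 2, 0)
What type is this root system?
type C_3

Compute the Cartan integers a_ij = 2(alpha_i, alpha_j)/(alpha_j, alpha_j); the resulting 3x3 Cartan matrix is
[[2, -1, -1], [-2, 2, 0], [-1, 0, 2]].
The roots have two lengths (squared-length ratio 2:1); the short ones are alpha_{1,3}. The associated Dynkin diagram is a chain of 3 nodes with a double edge at one end; the terminal node there is the unique long simple root (C_3), so the type is C_3 (the algebra sp(6)).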